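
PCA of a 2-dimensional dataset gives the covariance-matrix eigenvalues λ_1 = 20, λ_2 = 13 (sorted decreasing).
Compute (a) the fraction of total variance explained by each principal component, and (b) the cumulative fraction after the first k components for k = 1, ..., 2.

Step 1 — total variance = trace(Sigma) = Σ λ_i = 20 + 13 = 33.

Step 2 — fraction explained by component i = λ_i / Σ λ:
  PC1: 20/33 = 0.6061
  PC2: 13/33 = 0.3939

Step 3 — cumulative fraction after k components = (λ_1 + ... + λ_k) / Σ λ:
  k = 1: 20/33 = 0.6061
  k = 2: (20 + 13)/33 = 33/33 = 1

Summary (fraction, with percent):

explained: PC1 0.6061 (60.61%), PC2 0.3939 (39.39%);  cumulative: 0.6061, 1


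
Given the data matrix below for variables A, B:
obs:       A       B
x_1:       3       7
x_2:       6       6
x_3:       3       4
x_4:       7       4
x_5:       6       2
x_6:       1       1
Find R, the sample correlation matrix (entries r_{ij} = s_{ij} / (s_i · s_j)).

Step 1 — column means:
  mean(A) = (3 + 6 + 3 + 7 + 6 + 1) / 6 = 26/6 = 4.3333
  mean(B) = (7 + 6 + 4 + 4 + 2 + 1) / 6 = 24/6 = 4

Step 2 — sample variances and covariances s[i,j] = (1/(n-1)) · Σ_k (x_{k,i} - mean_i) · (x_{k,j} - mean_j), with n-1 = 5:
  s[A,A] = ((-1.3333)·(-1.3333) + (1.6667)·(1.6667) + (-1.3333)·(-1.3333) + (2.6667)·(2.6667) + (1.6667)·(1.6667) + (-3.3333)·(-3.3333)) / 5 = 27.3333/5 = 5.4667
  s[A,B] = ((-1.3333)·(3) + (1.6667)·(2) + (-1.3333)·(0) + (2.6667)·(0) + (1.6667)·(-2) + (-3.3333)·(-3)) / 5 = 6/5 = 1.2
  s[B,B] = ((3)·(3) + (2)·(2) + (0)·(0) + (0)·(0) + (-2)·(-2) + (-3)·(-3)) / 5 = 26/5 = 5.2
  Sample standard deviations s_i = √(s[i,i]):
  s(A) = √(5.4667) = 2.3381
  s(B) = √(5.2) = 2.2804

Step 3 — r_{ij} = s_{ij} / (s_i · s_j):
  r[A,A] = 1 (diagonal).
  r[A,B] = 1.2 / (2.3381 · 2.2804) = 1.2 / 5.3317 = 0.2251
  r[B,B] = 1 (diagonal).

R is symmetric with unit diagonal. Assembling:

R = [[1, 0.2251],
 [0.2251, 1]]


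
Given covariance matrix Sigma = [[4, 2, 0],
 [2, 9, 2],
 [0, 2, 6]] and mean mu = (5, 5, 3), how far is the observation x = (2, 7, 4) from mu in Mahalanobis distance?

Step 1 — centre the observation: (x - mu) = (-3, 2, 1).

Step 2 — invert Sigma (cofactor / det for 3×3, or solve directly):
  Sigma^{-1} = [[0.2841, -0.0682, 0.0227],
 [-0.0682, 0.1364, -0.0455],
 [0.0227, -0.0455, 0.1818]].

Step 3 — form the quadratic (x - mu)^T · Sigma^{-1} · (x - mu):
  Sigma^{-1} · (x - mu) = (-0.9659, 0.4318, 0.0227).
  (x - mu)^T · [Sigma^{-1} · (x - mu)] = (-3)·(-0.9659) + (2)·(0.4318) + (1)·(0.0227) = 3.7841.

Step 4 — take square root: d = √(3.7841) ≈ 1.9453.

d(x, mu) = √(3.7841) ≈ 1.9453


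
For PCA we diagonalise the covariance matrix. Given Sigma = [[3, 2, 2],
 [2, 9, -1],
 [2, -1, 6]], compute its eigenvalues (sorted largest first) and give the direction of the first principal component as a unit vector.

Step 1 — characteristic polynomial p(λ) = det(λI - Sigma) = λ³ - tr·λ² + c_1·λ - det, where tr = trace, c_1 = sum of the principal 2×2 minors, det = det(Sigma):
  tr = 3 + 9 + 6 = 18,
  c_1 = (3·9 - (2)²) + (3·6 - (2)²) + (9·6 - (-1)²) = 23 + 14 + 53 = 90,
  det = 3·(9·6 - (-1)²) - (2)·((2)·6 - (-1)·(2)) + (2)·((2)·(-1) - 9·(2)) = 3·(53) - (2)·(14) + (2)·(-20) = 91.
  So p(λ) = λ³ - 18λ² + 90λ - 91.
Step 2 — look for an integer root (rational root theorem: any rational root is an integer divisor of 91). Testing λ = 7:
  p(7) = 343 - 882 + 630 - 91 = 0  ✓
  Dividing out (λ - 7): p(λ) = (λ - 7)(λ² - 11λ + 13).
Step 3 — remaining eigenvalues from the quadratic λ² - 11λ + 13 = 0:
  Δ = 11² - 4·13 = 121 - 52 = 69,  λ = (11 ± √69)/2 = (11 ± 8.3066)/2 ≈ 9.6533 or 1.3467.
  Sorted: λ_1 = 9.6533,  λ_2 = 7,  λ_3 = 1.3467  (check: sum = 18 = tr ✓).

Step 4 — unit eigenvector for λ_1 ≈ 9.6533: v spans the null space of (Sigma - λ_1 I), whose rows are
  r_1 = (-6.6533, 2, 2),  r_2 = (2, -0.6533, -1),  r_3 = (2, -1, -3.6533).
  v is orthogonal to every row, so take v ∝ r_1 × r_2 = ((2)·(-1) - (2)·(-0.6533), (2)·(2) - (-6.6533)·(-1), (-6.6533)·(-0.6533) - (2)·(2)) ≈ (-0.6934, -2.6533, 0.3467).
  Rescale (multiply by -1 so the first nonzero entry is positive): u = (0.6934, 2.6533, -0.3467).
  ||u|| = √((0.6934)² + (2.6533)² + (-0.3467)²) = √(7.641) ≈ 2.7642,  v_1 = u/||u|| ≈ (0.2508, 0.9599, -0.1254) (||v_1|| = 1).

λ_1 = 9.6533,  λ_2 = 7,  λ_3 = 1.3467;  v_1 ≈ (0.2508, 0.9599, -0.1254)


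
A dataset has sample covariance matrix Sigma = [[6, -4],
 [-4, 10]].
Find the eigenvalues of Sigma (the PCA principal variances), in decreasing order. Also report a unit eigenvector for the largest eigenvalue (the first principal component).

Step 1 — characteristic polynomial of 2×2 Sigma:
  det(Sigma - λI) = λ² - trace · λ + det = 0.
  trace = 6 + 10 = 16, det = 6·10 - (-4)² = 44.
Step 2 — discriminant:
  Δ = trace² - 4·det = 256 - 176 = 80.
Step 3 — eigenvalues:
  λ = (trace ± √Δ)/2 = (16 ± 8.9443)/2,
  λ_1 = 12.4721,  λ_2 = 3.5279.

Step 4 — unit eigenvector for λ_1: solve (Sigma - λ_1 I)v = 0. First row:
  (6 - 12.4721)·v_x + (-4)·v_y = 0, i.e. (-6.4721)·v_x + (-4)·v_y = 0,
  so v ∝ (b, λ_1 - a) = (-4, 6.4721); multiply by -1 so the first entry is positive: u = (4, -6.4721).
  ||u|| = √((4)² + (-6.4721)²) = √(57.8885) ≈ 7.6085,
  v_1 = u/||u|| ≈ (0.5257, -0.8507) (||v_1|| = 1).

λ_1 = 12.4721,  λ_2 = 3.5279;  v_1 ≈ (0.5257, -0.8507)


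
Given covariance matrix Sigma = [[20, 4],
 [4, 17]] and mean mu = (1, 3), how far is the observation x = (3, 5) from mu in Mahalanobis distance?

Step 1 — centre the observation: (x - mu) = (2, 2).

Step 2 — invert Sigma. det(Sigma) = 20·17 - (4)² = 324.
  Sigma^{-1} = (1/det) · [[d, -b], [-b, a]] = [[0.0525, -0.0123],
 [-0.0123, 0.0617]].

Step 3 — form the quadratic (x - mu)^T · Sigma^{-1} · (x - mu):
  Sigma^{-1} · (x - mu) = (0.0802, 0.0988).
  (x - mu)^T · [Sigma^{-1} · (x - mu)] = (2)·(0.0802) + (2)·(0.0988) = 0.358.

Step 4 — take square root: d = √(0.358) ≈ 0.5984.

d(x, mu) = √(0.358) ≈ 0.5984


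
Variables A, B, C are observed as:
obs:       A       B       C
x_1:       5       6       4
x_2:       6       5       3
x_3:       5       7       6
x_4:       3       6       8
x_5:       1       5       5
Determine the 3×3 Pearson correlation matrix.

Step 1 — column means:
  mean(A) = (5 + 6 + 5 + 3 + 1) / 5 = 20/5 = 4
  mean(B) = (6 + 5 + 7 + 6 + 5) / 5 = 29/5 = 5.8
  mean(C) = (4 + 3 + 6 + 8 + 5) / 5 = 26/5 = 5.2

Step 2 — sample variances and covariances s[i,j] = (1/(n-1)) · Σ_k (x_{k,i} - mean_i) · (x_{k,j} - mean_j), with n-1 = 4:
  s[A,A] = ((1)·(1) + (2)·(2) + (1)·(1) + (-1)·(-1) + (-3)·(-3)) / 4 = 16/4 = 4
  s[A,B] = ((1)·(0.2) + (2)·(-0.8) + (1)·(1.2) + (-1)·(0.2) + (-3)·(-0.8)) / 4 = 2/4 = 0.5
  s[A,C] = ((1)·(-1.2) + (2)·(-2.2) + (1)·(0.8) + (-1)·(2.8) + (-3)·(-0.2)) / 4 = -7/4 = -1.75
  s[B,B] = ((0.2)·(0.2) + (-0.8)·(-0.8) + (1.2)·(1.2) + (0.2)·(0.2) + (-0.8)·(-0.8)) / 4 = 2.8/4 = 0.7
  s[B,C] = ((0.2)·(-1.2) + (-0.8)·(-2.2) + (1.2)·(0.8) + (0.2)·(2.8) + (-0.8)·(-0.2)) / 4 = 3.2/4 = 0.8
  s[C,C] = ((-1.2)·(-1.2) + (-2.2)·(-2.2) + (0.8)·(0.8) + (2.8)·(2.8) + (-0.2)·(-0.2)) / 4 = 14.8/4 = 3.7
  Sample standard deviations s_i = √(s[i,i]):
  s(A) = √(4) = 2
  s(B) = √(0.7) = 0.8367
  s(C) = √(3.7) = 1.9235

Step 3 — r_{ij} = s_{ij} / (s_i · s_j):
  r[A,A] = 1 (diagonal).
  r[A,B] = 0.5 / (2 · 0.8367) = 0.5 / 1.6733 = 0.2988
  r[A,C] = -1.75 / (2 · 1.9235) = -1.75 / 3.8471 = -0.4549
  r[B,B] = 1 (diagonal).
  r[B,C] = 0.8 / (0.8367 · 1.9235) = 0.8 / 1.6093 = 0.4971
  r[C,C] = 1 (diagonal).

R is symmetric with unit diagonal. Assembling:

R = [[1, 0.2988, -0.4549],
 [0.2988, 1, 0.4971],
 [-0.4549, 0.4971, 1]]


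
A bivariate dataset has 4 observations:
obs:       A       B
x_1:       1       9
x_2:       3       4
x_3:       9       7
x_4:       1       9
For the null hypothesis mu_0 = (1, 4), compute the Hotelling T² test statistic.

Step 1 — sample mean vector:
  mean(A) = (1 + 3 + 9 + 1) / 4 = 14/4 = 3.5
  mean(B) = (9 + 4 + 7 + 9) / 4 = 29/4 = 7.25
  x̄ = (3.5, 7.25),  deviation x̄ - mu_0 = (3.5, 7.25) - (1, 4) = (2.5, 3.25).

Step 2 — sample covariance matrix, S[i,j] = (1/(n-1)) · Σ_k (x_{k,i} - mean_i) · (x_{k,j} - mean_j), divisor n-1 = 3:
  S[A,A] = ((-2.5)·(-2.5) + (-0.5)·(-0.5) + (5.5)·(5.5) + (-2.5)·(-2.5)) / 3 = 43/3 = 14.3333
  S[A,B] = ((-2.5)·(1.75) + (-0.5)·(-3.25) + (5.5)·(-0.25) + (-2.5)·(1.75)) / 3 = -8.5/3 = -2.8333
  S[B,B] = ((1.75)·(1.75) + (-3.25)·(-3.25) + (-0.25)·(-0.25) + (1.75)·(1.75)) / 3 = 16.75/3 = 5.5833
  S = [[14.3333, -2.8333],
 [-2.8333, 5.5833]].

Step 3 — invert S. det(S) = 14.3333·5.5833 - (-2.8333)² = 72.
  S^{-1} = (1/det) · [[d, -b], [-b, a]] = [[0.0775, 0.0394],
 [0.0394, 0.1991]].

Step 4 — quadratic form (x̄ - mu_0)^T · S^{-1} · (x̄ - mu_0):
  S^{-1} · (x̄ - mu_0) = (0.3218, 0.7454),
  (x̄ - mu_0)^T · [...] = (2.5)·(0.3218) + (3.25)·(0.7454) = 3.2269.

Step 5 — scale by n: T² = 4 · 3.2269 = 12.9074.

T² ≈ 12.9074


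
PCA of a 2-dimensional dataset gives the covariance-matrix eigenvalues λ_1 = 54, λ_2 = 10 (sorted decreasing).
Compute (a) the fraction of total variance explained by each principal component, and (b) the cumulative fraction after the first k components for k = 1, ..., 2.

Step 1 — total variance = trace(Sigma) = Σ λ_i = 54 + 10 = 64.

Step 2 — fraction explained by component i = λ_i / Σ λ:
  PC1: 54/64 = 0.8438
  PC2: 10/64 = 0.1562

Step 3 — cumulative fraction after k components = (λ_1 + ... + λ_k) / Σ λ:
  k = 1: 54/64 = 0.8438
  k = 2: (54 + 10)/64 = 64/64 = 1

Summary (fraction, with percent):

explained: PC1 0.8438 (84.38%), PC2 0.1562 (15.62%);  cumulative: 0.8438, 1


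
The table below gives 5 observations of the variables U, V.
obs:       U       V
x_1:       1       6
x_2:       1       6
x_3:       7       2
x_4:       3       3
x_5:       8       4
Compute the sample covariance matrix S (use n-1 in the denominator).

Step 1 — column means:
  mean(U) = (1 + 1 + 7 + 3 + 8) / 5 = 20/5 = 4
  mean(V) = (6 + 6 + 2 + 3 + 4) / 5 = 21/5 = 4.2

Step 2 — sample covariance S[i,j] = (1/(n-1)) · Σ_k (x_{k,i} - mean_i) · (x_{k,j} - mean_j), with n-1 = 4.
  S[U,U] = ((-3)·(-3) + (-3)·(-3) + (3)·(3) + (-1)·(-1) + (4)·(4)) / 4 = 44/4 = 11
  S[U,V] = ((-3)·(1.8) + (-3)·(1.8) + (3)·(-2.2) + (-1)·(-1.2) + (4)·(-0.2)) / 4 = -17/4 = -4.25
  S[V,V] = ((1.8)·(1.8) + (1.8)·(1.8) + (-2.2)·(-2.2) + (-1.2)·(-1.2) + (-0.2)·(-0.2)) / 4 = 12.8/4 = 3.2

S is symmetric (S[j,i] = S[i,j]). Assembling:

S = [[11, -4.25],
 [-4.25, 3.2]]


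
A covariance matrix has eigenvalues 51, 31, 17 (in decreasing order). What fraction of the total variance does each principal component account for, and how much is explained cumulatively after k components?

Step 1 — total variance = trace(Sigma) = Σ λ_i = 51 + 31 + 17 = 99.

Step 2 — fraction explained by component i = λ_i / Σ λ:
  PC1: 51/99 = 0.5152
  PC2: 31/99 = 0.3131
  PC3: 17/99 = 0.1717

Step 3 — cumulative fraction after k components = (λ_1 + ... + λ_k) / Σ λ:
  k = 1: 51/99 = 0.5152
  k = 2: (51 + 31)/99 = 82/99 = 0.8283
  k = 3: (51 + 31 + 17)/99 = 99/99 = 1

Summary (fraction, with percent):

explained: PC1 0.5152 (51.52%), PC2 0.3131 (31.31%), PC3 0.1717 (17.17%);  cumulative: 0.5152, 0.8283, 1


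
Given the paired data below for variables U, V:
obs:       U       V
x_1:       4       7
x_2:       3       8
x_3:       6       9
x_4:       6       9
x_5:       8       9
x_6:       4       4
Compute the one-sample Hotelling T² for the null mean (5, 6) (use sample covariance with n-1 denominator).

Step 1 — sample mean vector:
  mean(U) = (4 + 3 + 6 + 6 + 8 + 4) / 6 = 31/6 = 5.1667
  mean(V) = (7 + 8 + 9 + 9 + 9 + 4) / 6 = 46/6 = 7.6667
  x̄ = (5.1667, 7.6667),  deviation x̄ - mu_0 = (5.1667, 7.6667) - (5, 6) = (0.1667, 1.6667).

Step 2 — sample covariance matrix, S[i,j] = (1/(n-1)) · Σ_k (x_{k,i} - mean_i) · (x_{k,j} - mean_j), divisor n-1 = 5:
  S[U,U] = ((-1.1667)·(-1.1667) + (-2.1667)·(-2.1667) + (0.8333)·(0.8333) + (0.8333)·(0.8333) + (2.8333)·(2.8333) + (-1.1667)·(-1.1667)) / 5 = 16.8333/5 = 3.3667
  S[U,V] = ((-1.1667)·(-0.6667) + (-2.1667)·(0.3333) + (0.8333)·(1.3333) + (0.8333)·(1.3333) + (2.8333)·(1.3333) + (-1.1667)·(-3.6667)) / 5 = 10.3333/5 = 2.0667
  S[V,V] = ((-0.6667)·(-0.6667) + (0.3333)·(0.3333) + (1.3333)·(1.3333) + (1.3333)·(1.3333) + (1.3333)·(1.3333) + (-3.6667)·(-3.6667)) / 5 = 19.3333/5 = 3.8667
  S = [[3.3667, 2.0667],
 [2.0667, 3.8667]].

Step 3 — invert S. det(S) = 3.3667·3.8667 - (2.0667)² = 8.7467.
  S^{-1} = (1/det) · [[d, -b], [-b, a]] = [[0.4421, -0.2363],
 [-0.2363, 0.3849]].

Step 4 — quadratic form (x̄ - mu_0)^T · S^{-1} · (x̄ - mu_0):
  S^{-1} · (x̄ - mu_0) = (-0.3201, 0.6021),
  (x̄ - mu_0)^T · [...] = (0.1667)·(-0.3201) + (1.6667)·(0.6021) = 0.9502.

Step 5 — scale by n: T² = 6 · 0.9502 = 5.7012.

T² ≈ 5.7012


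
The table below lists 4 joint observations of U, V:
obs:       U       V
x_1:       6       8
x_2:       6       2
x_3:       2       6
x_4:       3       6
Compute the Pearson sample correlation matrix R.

Step 1 — column means:
  mean(U) = (6 + 6 + 2 + 3) / 4 = 17/4 = 4.25
  mean(V) = (8 + 2 + 6 + 6) / 4 = 22/4 = 5.5

Step 2 — sample variances and covariances s[i,j] = (1/(n-1)) · Σ_k (x_{k,i} - mean_i) · (x_{k,j} - mean_j), with n-1 = 3:
  s[U,U] = ((1.75)·(1.75) + (1.75)·(1.75) + (-2.25)·(-2.25) + (-1.25)·(-1.25)) / 3 = 12.75/3 = 4.25
  s[U,V] = ((1.75)·(2.5) + (1.75)·(-3.5) + (-2.25)·(0.5) + (-1.25)·(0.5)) / 3 = -3.5/3 = -1.1667
  s[V,V] = ((2.5)·(2.5) + (-3.5)·(-3.5) + (0.5)·(0.5) + (0.5)·(0.5)) / 3 = 19/3 = 6.3333
  Sample standard deviations s_i = √(s[i,i]):
  s(U) = √(4.25) = 2.0616
  s(V) = √(6.3333) = 2.5166

Step 3 — r_{ij} = s_{ij} / (s_i · s_j):
  r[U,U] = 1 (diagonal).
  r[U,V] = -1.1667 / (2.0616 · 2.5166) = -1.1667 / 5.1881 = -0.2249
  r[V,V] = 1 (diagonal).

R is symmetric with unit diagonal. Assembling:

R = [[1, -0.2249],
 [-0.2249, 1]]


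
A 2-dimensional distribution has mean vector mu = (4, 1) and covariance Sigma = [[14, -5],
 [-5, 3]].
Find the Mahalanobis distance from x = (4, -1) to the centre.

Step 1 — centre the observation: (x - mu) = (0, -2).

Step 2 — invert Sigma. det(Sigma) = 14·3 - (-5)² = 17.
  Sigma^{-1} = (1/det) · [[d, -b], [-b, a]] = [[0.1765, 0.2941],
 [0.2941, 0.8235]].

Step 3 — form the quadratic (x - mu)^T · Sigma^{-1} · (x - mu):
  Sigma^{-1} · (x - mu) = (-0.5882, -1.6471).
  (x - mu)^T · [Sigma^{-1} · (x - mu)] = (0)·(-0.5882) + (-2)·(-1.6471) = 3.2941.

Step 4 — take square root: d = √(3.2941) ≈ 1.815.

d(x, mu) = √(3.2941) ≈ 1.815


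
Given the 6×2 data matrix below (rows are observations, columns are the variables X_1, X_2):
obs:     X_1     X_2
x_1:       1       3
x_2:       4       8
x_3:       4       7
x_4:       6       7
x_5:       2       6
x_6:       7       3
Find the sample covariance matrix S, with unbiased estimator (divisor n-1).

Step 1 — column means:
  mean(X_1) = (1 + 4 + 4 + 6 + 2 + 7) / 6 = 24/6 = 4
  mean(X_2) = (3 + 8 + 7 + 7 + 6 + 3) / 6 = 34/6 = 5.6667

Step 2 — sample covariance S[i,j] = (1/(n-1)) · Σ_k (x_{k,i} - mean_i) · (x_{k,j} - mean_j), with n-1 = 5.
  S[X_1,X_1] = ((-3)·(-3) + (0)·(0) + (0)·(0) + (2)·(2) + (-2)·(-2) + (3)·(3)) / 5 = 26/5 = 5.2
  S[X_1,X_2] = ((-3)·(-2.6667) + (0)·(2.3333) + (0)·(1.3333) + (2)·(1.3333) + (-2)·(0.3333) + (3)·(-2.6667)) / 5 = 2/5 = 0.4
  S[X_2,X_2] = ((-2.6667)·(-2.6667) + (2.3333)·(2.3333) + (1.3333)·(1.3333) + (1.3333)·(1.3333) + (0.3333)·(0.3333) + (-2.6667)·(-2.6667)) / 5 = 23.3333/5 = 4.6667

S is symmetric (S[j,i] = S[i,j]). Assembling:

S = [[5.2, 0.4],
 [0.4, 4.6667]]


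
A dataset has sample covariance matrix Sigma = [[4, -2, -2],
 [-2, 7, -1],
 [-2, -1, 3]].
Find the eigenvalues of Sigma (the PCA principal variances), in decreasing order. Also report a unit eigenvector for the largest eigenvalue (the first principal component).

Step 1 — characteristic polynomial p(λ) = det(λI - Sigma) = λ³ - tr·λ² + c_1·λ - det, where tr = trace, c_1 = sum of the principal 2×2 minors, det = det(Sigma):
  tr = 4 + 7 + 3 = 14,
  c_1 = (4·7 - (-2)²) + (4·3 - (-2)²) + (7·3 - (-1)²) = 24 + 8 + 20 = 52,
  det = 4·(7·3 - (-1)²) - (-2)·((-2)·3 - (-1)·(-2)) + (-2)·((-2)·(-1) - 7·(-2)) = 4·(20) - (-2)·(-8) + (-2)·(16) = 32.
  So p(λ) = λ³ - 14λ² + 52λ - 32.
Step 2 — look for an integer root (rational root theorem: any rational root is an integer divisor of 32). Testing λ = 8:
  p(8) = 512 - 896 + 416 - 32 = 0  ✓
  Dividing out (λ - 8): p(λ) = (λ - 8)(λ² - 6λ + 4).
Step 3 — remaining eigenvalues from the quadratic λ² - 6λ + 4 = 0:
  Δ = 6² - 4·4 = 36 - 16 = 20,  λ = (6 ± √20)/2 = (6 ± 4.4721)/2 ≈ 5.2361 or 0.7639.
  Sorted: λ_1 = 8,  λ_2 = 5.2361,  λ_3 = 0.7639  (check: sum = 14 = tr ✓).

Step 4 — unit eigenvector for λ_1 = 8: v spans the null space of (Sigma - λ_1 I), whose rows are
  r_1 = (-4, -2, -2),  r_2 = (-2, -1, -1),  r_3 = (-2, -1, -5).
  v is orthogonal to every row, so take v ∝ r_1 × r_3 = ((-2)·(-5) - (-2)·(-1), (-2)·(-2) - (-4)·(-5), (-4)·(-1) - (-2)·(-2)) = (8, -16, 0).
  Rescale (divide by 8): u = (1, -2, 0).
  ||u|| = √((1)² + (-2)² + (0)²) = √(5) ≈ 2.2361,  v_1 = u/||u|| ≈ (0.4472, -0.8944, 0) (||v_1|| = 1).

λ_1 = 8,  λ_2 = 5.2361,  λ_3 = 0.7639;  v_1 ≈ (0.4472, -0.8944, 0)


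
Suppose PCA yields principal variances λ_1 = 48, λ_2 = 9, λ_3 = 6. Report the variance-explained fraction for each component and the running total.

Step 1 — total variance = trace(Sigma) = Σ λ_i = 48 + 9 + 6 = 63.

Step 2 — fraction explained by component i = λ_i / Σ λ:
  PC1: 48/63 = 0.7619
  PC2: 9/63 = 0.1429
  PC3: 6/63 = 0.0952

Step 3 — cumulative fraction after k components = (λ_1 + ... + λ_k) / Σ λ:
  k = 1: 48/63 = 0.7619
  k = 2: (48 + 9)/63 = 57/63 = 0.9048
  k = 3: (48 + 9 + 6)/63 = 63/63 = 1

Summary (fraction, with percent):

explained: PC1 0.7619 (76.19%), PC2 0.1429 (14.29%), PC3 0.0952 (9.52%);  cumulative: 0.7619, 0.9048, 1


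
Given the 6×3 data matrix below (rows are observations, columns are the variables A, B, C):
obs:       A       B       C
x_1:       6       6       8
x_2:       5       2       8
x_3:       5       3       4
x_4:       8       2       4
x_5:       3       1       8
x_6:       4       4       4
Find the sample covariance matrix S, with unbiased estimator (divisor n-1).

Step 1 — column means:
  mean(A) = (6 + 5 + 5 + 8 + 3 + 4) / 6 = 31/6 = 5.1667
  mean(B) = (6 + 2 + 3 + 2 + 1 + 4) / 6 = 18/6 = 3
  mean(C) = (8 + 8 + 4 + 4 + 8 + 4) / 6 = 36/6 = 6

Step 2 — sample covariance S[i,j] = (1/(n-1)) · Σ_k (x_{k,i} - mean_i) · (x_{k,j} - mean_j), with n-1 = 5.
  S[A,A] = ((0.8333)·(0.8333) + (-0.1667)·(-0.1667) + (-0.1667)·(-0.1667) + (2.8333)·(2.8333) + (-2.1667)·(-2.1667) + (-1.1667)·(-1.1667)) / 5 = 14.8333/5 = 2.9667
  S[A,B] = ((0.8333)·(3) + (-0.1667)·(-1) + (-0.1667)·(0) + (2.8333)·(-1) + (-2.1667)·(-2) + (-1.1667)·(1)) / 5 = 3/5 = 0.6
  S[A,C] = ((0.8333)·(2) + (-0.1667)·(2) + (-0.1667)·(-2) + (2.8333)·(-2) + (-2.1667)·(2) + (-1.1667)·(-2)) / 5 = -6/5 = -1.2
  S[B,B] = ((3)·(3) + (-1)·(-1) + (0)·(0) + (-1)·(-1) + (-2)·(-2) + (1)·(1)) / 5 = 16/5 = 3.2
  S[B,C] = ((3)·(2) + (-1)·(2) + (0)·(-2) + (-1)·(-2) + (-2)·(2) + (1)·(-2)) / 5 = 0/5 = 0
  S[C,C] = ((2)·(2) + (2)·(2) + (-2)·(-2) + (-2)·(-2) + (2)·(2) + (-2)·(-2)) / 5 = 24/5 = 4.8

S is symmetric (S[j,i] = S[i,j]). Assembling:

S = [[2.9667, 0.6, -1.2],
 [0.6, 3.2, 0],
 [-1.2, 0, 4.8]]


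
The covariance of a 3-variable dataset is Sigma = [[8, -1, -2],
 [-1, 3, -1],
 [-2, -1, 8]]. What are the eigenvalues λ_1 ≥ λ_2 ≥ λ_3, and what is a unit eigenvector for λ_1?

Step 1 — characteristic polynomial p(λ) = det(λI - Sigma) = λ³ - tr·λ² + c_1·λ - det, where tr = trace, c_1 = sum of the principal 2×2 minors, det = det(Sigma):
  tr = 8 + 3 + 8 = 19,
  c_1 = (8·3 - (-1)²) + (8·8 - (-2)²) + (3·8 - (-1)²) = 23 + 60 + 23 = 106,
  det = 8·(3·8 - (-1)²) - (-1)·((-1)·8 - (-1)·(-2)) + (-2)·((-1)·(-1) - 3·(-2)) = 8·(23) - (-1)·(-10) + (-2)·(7) = 160.
  So p(λ) = λ³ - 19λ² + 106λ - 160.
Step 2 — look for an integer root (rational root theorem: any rational root is an integer divisor of 160). Testing λ = 10:
  p(10) = 1000 - 1900 + 1060 - 160 = 0  ✓
  Dividing out (λ - 10): p(λ) = (λ - 10)(λ² - 9λ + 16).
Step 3 — remaining eigenvalues from the quadratic λ² - 9λ + 16 = 0:
  Δ = 9² - 4·16 = 81 - 64 = 17,  λ = (9 ± √17)/2 = (9 ± 4.1231)/2 ≈ 6.5616 or 2.4384.
  Sorted: λ_1 = 10,  λ_2 = 6.5616,  λ_3 = 2.4384  (check: sum = 19 = tr ✓).

Step 4 — unit eigenvector for λ_1 = 10: v spans the null space of (Sigma - λ_1 I), whose rows are
  r_1 = (-2, -1, -2),  r_2 = (-1, -7, -1),  r_3 = (-2, -1, -2).
  v is orthogonal to every row, so take v ∝ r_1 × r_2 = ((-1)·(-1) - (-2)·(-7), (-2)·(-1) - (-2)·(-1), (-2)·(-7) - (-1)·(-1)) = (-13, 0, 13).
  Rescale (divide by 13; multiply by -1 so the first nonzero entry is positive): u = (1, 0, -1).
  ||u|| = √((1)² + (0)² + (-1)²) = √(2) ≈ 1.4142,  v_1 = u/||u|| ≈ (0.7071, 0, -0.7071) (||v_1|| = 1).

λ_1 = 10,  λ_2 = 6.5616,  λ_3 = 2.4384;  v_1 ≈ (0.7071, 0, -0.7071)


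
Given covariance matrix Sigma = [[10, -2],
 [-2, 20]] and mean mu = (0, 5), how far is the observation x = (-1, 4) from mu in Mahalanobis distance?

Step 1 — centre the observation: (x - mu) = (-1, -1).

Step 2 — invert Sigma. det(Sigma) = 10·20 - (-2)² = 196.
  Sigma^{-1} = (1/det) · [[d, -b], [-b, a]] = [[0.102, 0.0102],
 [0.0102, 0.051]].

Step 3 — form the quadratic (x - mu)^T · Sigma^{-1} · (x - mu):
  Sigma^{-1} · (x - mu) = (-0.1122, -0.0612).
  (x - mu)^T · [Sigma^{-1} · (x - mu)] = (-1)·(-0.1122) + (-1)·(-0.0612) = 0.1735.

Step 4 — take square root: d = √(0.1735) ≈ 0.4165.

d(x, mu) = √(0.1735) ≈ 0.4165


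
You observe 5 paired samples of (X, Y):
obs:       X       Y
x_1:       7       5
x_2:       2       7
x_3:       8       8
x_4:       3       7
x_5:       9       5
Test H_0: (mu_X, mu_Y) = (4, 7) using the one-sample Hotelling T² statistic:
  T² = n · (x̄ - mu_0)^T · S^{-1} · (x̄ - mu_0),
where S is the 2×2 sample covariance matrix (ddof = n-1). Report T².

Step 1 — sample mean vector:
  mean(X) = (7 + 2 + 8 + 3 + 9) / 5 = 29/5 = 5.8
  mean(Y) = (5 + 7 + 8 + 7 + 5) / 5 = 32/5 = 6.4
  x̄ = (5.8, 6.4),  deviation x̄ - mu_0 = (5.8, 6.4) - (4, 7) = (1.8, -0.6).

Step 2 — sample covariance matrix, S[i,j] = (1/(n-1)) · Σ_k (x_{k,i} - mean_i) · (x_{k,j} - mean_j), divisor n-1 = 4:
  S[X,X] = ((1.2)·(1.2) + (-3.8)·(-3.8) + (2.2)·(2.2) + (-2.8)·(-2.8) + (3.2)·(3.2)) / 4 = 38.8/4 = 9.7
  S[X,Y] = ((1.2)·(-1.4) + (-3.8)·(0.6) + (2.2)·(1.6) + (-2.8)·(0.6) + (3.2)·(-1.4)) / 4 = -6.6/4 = -1.65
  S[Y,Y] = ((-1.4)·(-1.4) + (0.6)·(0.6) + (1.6)·(1.6) + (0.6)·(0.6) + (-1.4)·(-1.4)) / 4 = 7.2/4 = 1.8
  S = [[9.7, -1.65],
 [-1.65, 1.8]].

Step 3 — invert S. det(S) = 9.7·1.8 - (-1.65)² = 14.7375.
  S^{-1} = (1/det) · [[d, -b], [-b, a]] = [[0.1221, 0.112],
 [0.112, 0.6582]].

Step 4 — quadratic form (x̄ - mu_0)^T · S^{-1} · (x̄ - mu_0):
  S^{-1} · (x̄ - mu_0) = (0.1527, -0.1934),
  (x̄ - mu_0)^T · [...] = (1.8)·(0.1527) + (-0.6)·(-0.1934) = 0.3908.

Step 5 — scale by n: T² = 5 · 0.3908 = 1.9542.

T² ≈ 1.9542


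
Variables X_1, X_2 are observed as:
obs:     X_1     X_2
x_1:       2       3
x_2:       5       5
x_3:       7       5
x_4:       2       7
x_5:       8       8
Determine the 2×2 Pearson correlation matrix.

Step 1 — column means:
  mean(X_1) = (2 + 5 + 7 + 2 + 8) / 5 = 24/5 = 4.8
  mean(X_2) = (3 + 5 + 5 + 7 + 8) / 5 = 28/5 = 5.6

Step 2 — sample variances and covariances s[i,j] = (1/(n-1)) · Σ_k (x_{k,i} - mean_i) · (x_{k,j} - mean_j), with n-1 = 4:
  s[X_1,X_1] = ((-2.8)·(-2.8) + (0.2)·(0.2) + (2.2)·(2.2) + (-2.8)·(-2.8) + (3.2)·(3.2)) / 4 = 30.8/4 = 7.7
  s[X_1,X_2] = ((-2.8)·(-2.6) + (0.2)·(-0.6) + (2.2)·(-0.6) + (-2.8)·(1.4) + (3.2)·(2.4)) / 4 = 9.6/4 = 2.4
  s[X_2,X_2] = ((-2.6)·(-2.6) + (-0.6)·(-0.6) + (-0.6)·(-0.6) + (1.4)·(1.4) + (2.4)·(2.4)) / 4 = 15.2/4 = 3.8
  Sample standard deviations s_i = √(s[i,i]):
  s(X_1) = √(7.7) = 2.7749
  s(X_2) = √(3.8) = 1.9494

Step 3 — r_{ij} = s_{ij} / (s_i · s_j):
  r[X_1,X_1] = 1 (diagonal).
  r[X_1,X_2] = 2.4 / (2.7749 · 1.9494) = 2.4 / 5.4093 = 0.4437
  r[X_2,X_2] = 1 (diagonal).

R is symmetric with unit diagonal. Assembling:

R = [[1, 0.4437],
 [0.4437, 1]]


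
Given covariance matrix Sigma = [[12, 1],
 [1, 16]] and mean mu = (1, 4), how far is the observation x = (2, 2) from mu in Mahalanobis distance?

Step 1 — centre the observation: (x - mu) = (1, -2).

Step 2 — invert Sigma. det(Sigma) = 12·16 - (1)² = 191.
  Sigma^{-1} = (1/det) · [[d, -b], [-b, a]] = [[0.0838, -0.0052],
 [-0.0052, 0.0628]].

Step 3 — form the quadratic (x - mu)^T · Sigma^{-1} · (x - mu):
  Sigma^{-1} · (x - mu) = (0.0942, -0.1309).
  (x - mu)^T · [Sigma^{-1} · (x - mu)] = (1)·(0.0942) + (-2)·(-0.1309) = 0.356.

Step 4 — take square root: d = √(0.356) ≈ 0.5967.

d(x, mu) = √(0.356) ≈ 0.5967


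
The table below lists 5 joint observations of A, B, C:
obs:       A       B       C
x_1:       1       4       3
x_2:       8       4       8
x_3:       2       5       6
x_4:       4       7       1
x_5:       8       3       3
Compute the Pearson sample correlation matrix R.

Step 1 — column means:
  mean(A) = (1 + 8 + 2 + 4 + 8) / 5 = 23/5 = 4.6
  mean(B) = (4 + 4 + 5 + 7 + 3) / 5 = 23/5 = 4.6
  mean(C) = (3 + 8 + 6 + 1 + 3) / 5 = 21/5 = 4.2

Step 2 — sample variances and covariances s[i,j] = (1/(n-1)) · Σ_k (x_{k,i} - mean_i) · (x_{k,j} - mean_j), with n-1 = 4:
  s[A,A] = ((-3.6)·(-3.6) + (3.4)·(3.4) + (-2.6)·(-2.6) + (-0.6)·(-0.6) + (3.4)·(3.4)) / 4 = 43.2/4 = 10.8
  s[A,B] = ((-3.6)·(-0.6) + (3.4)·(-0.6) + (-2.6)·(0.4) + (-0.6)·(2.4) + (3.4)·(-1.6)) / 4 = -7.8/4 = -1.95
  s[A,C] = ((-3.6)·(-1.2) + (3.4)·(3.8) + (-2.6)·(1.8) + (-0.6)·(-3.2) + (3.4)·(-1.2)) / 4 = 10.4/4 = 2.6
  s[B,B] = ((-0.6)·(-0.6) + (-0.6)·(-0.6) + (0.4)·(0.4) + (2.4)·(2.4) + (-1.6)·(-1.6)) / 4 = 9.2/4 = 2.3
  s[B,C] = ((-0.6)·(-1.2) + (-0.6)·(3.8) + (0.4)·(1.8) + (2.4)·(-3.2) + (-1.6)·(-1.2)) / 4 = -6.6/4 = -1.65
  s[C,C] = ((-1.2)·(-1.2) + (3.8)·(3.8) + (1.8)·(1.8) + (-3.2)·(-3.2) + (-1.2)·(-1.2)) / 4 = 30.8/4 = 7.7
  Sample standard deviations s_i = √(s[i,i]):
  s(A) = √(10.8) = 3.2863
  s(B) = √(2.3) = 1.5166
  s(C) = √(7.7) = 2.7749

Step 3 — r_{ij} = s_{ij} / (s_i · s_j):
  r[A,A] = 1 (diagonal).
  r[A,B] = -1.95 / (3.2863 · 1.5166) = -1.95 / 4.984 = -0.3913
  r[A,C] = 2.6 / (3.2863 · 2.7749) = 2.6 / 9.1192 = 0.2851
  r[B,B] = 1 (diagonal).
  r[B,C] = -1.65 / (1.5166 · 2.7749) = -1.65 / 4.2083 = -0.3921
  r[C,C] = 1 (diagonal).

R is symmetric with unit diagonal. Assembling:

R = [[1, -0.3913, 0.2851],
 [-0.3913, 1, -0.3921],
 [0.2851, -0.3921, 1]]


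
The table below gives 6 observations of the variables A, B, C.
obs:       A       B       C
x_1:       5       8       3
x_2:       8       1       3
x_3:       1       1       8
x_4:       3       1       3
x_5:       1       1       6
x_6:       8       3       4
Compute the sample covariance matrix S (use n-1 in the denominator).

Step 1 — column means:
  mean(A) = (5 + 8 + 1 + 3 + 1 + 8) / 6 = 26/6 = 4.3333
  mean(B) = (8 + 1 + 1 + 1 + 1 + 3) / 6 = 15/6 = 2.5
  mean(C) = (3 + 3 + 8 + 3 + 6 + 4) / 6 = 27/6 = 4.5

Step 2 — sample covariance S[i,j] = (1/(n-1)) · Σ_k (x_{k,i} - mean_i) · (x_{k,j} - mean_j), with n-1 = 5.
  S[A,A] = ((0.6667)·(0.6667) + (3.6667)·(3.6667) + (-3.3333)·(-3.3333) + (-1.3333)·(-1.3333) + (-3.3333)·(-3.3333) + (3.6667)·(3.6667)) / 5 = 51.3333/5 = 10.2667
  S[A,B] = ((0.6667)·(5.5) + (3.6667)·(-1.5) + (-3.3333)·(-1.5) + (-1.3333)·(-1.5) + (-3.3333)·(-1.5) + (3.6667)·(0.5)) / 5 = 12/5 = 2.4
  S[A,C] = ((0.6667)·(-1.5) + (3.6667)·(-1.5) + (-3.3333)·(3.5) + (-1.3333)·(-1.5) + (-3.3333)·(1.5) + (3.6667)·(-0.5)) / 5 = -23/5 = -4.6
  S[B,B] = ((5.5)·(5.5) + (-1.5)·(-1.5) + (-1.5)·(-1.5) + (-1.5)·(-1.5) + (-1.5)·(-1.5) + (0.5)·(0.5)) / 5 = 39.5/5 = 7.9
  S[B,C] = ((5.5)·(-1.5) + (-1.5)·(-1.5) + (-1.5)·(3.5) + (-1.5)·(-1.5) + (-1.5)·(1.5) + (0.5)·(-0.5)) / 5 = -11.5/5 = -2.3
  S[C,C] = ((-1.5)·(-1.5) + (-1.5)·(-1.5) + (3.5)·(3.5) + (-1.5)·(-1.5) + (1.5)·(1.5) + (-0.5)·(-0.5)) / 5 = 21.5/5 = 4.3

S is symmetric (S[j,i] = S[i,j]). Assembling:

S = [[10.2667, 2.4, -4.6],
 [2.4, 7.9, -2.3],
 [-4.6, -2.3, 4.3]]


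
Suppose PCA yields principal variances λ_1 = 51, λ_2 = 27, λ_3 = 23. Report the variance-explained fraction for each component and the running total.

Step 1 — total variance = trace(Sigma) = Σ λ_i = 51 + 27 + 23 = 101.

Step 2 — fraction explained by component i = λ_i / Σ λ:
  PC1: 51/101 = 0.505
  PC2: 27/101 = 0.2673
  PC3: 23/101 = 0.2277

Step 3 — cumulative fraction after k components = (λ_1 + ... + λ_k) / Σ λ:
  k = 1: 51/101 = 0.505
  k = 2: (51 + 27)/101 = 78/101 = 0.7723
  k = 3: (51 + 27 + 23)/101 = 101/101 = 1

Summary (fraction, with percent):

explained: PC1 0.505 (50.5%), PC2 0.2673 (26.73%), PC3 0.2277 (22.77%);  cumulative: 0.505, 0.7723, 1


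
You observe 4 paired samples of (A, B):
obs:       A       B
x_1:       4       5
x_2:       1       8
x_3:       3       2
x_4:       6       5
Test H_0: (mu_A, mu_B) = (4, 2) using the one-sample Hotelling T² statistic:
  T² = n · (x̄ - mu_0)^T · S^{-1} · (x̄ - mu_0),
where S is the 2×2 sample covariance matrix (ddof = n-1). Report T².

Step 1 — sample mean vector:
  mean(A) = (4 + 1 + 3 + 6) / 4 = 14/4 = 3.5
  mean(B) = (5 + 8 + 2 + 5) / 4 = 20/4 = 5
  x̄ = (3.5, 5),  deviation x̄ - mu_0 = (3.5, 5) - (4, 2) = (-0.5, 3).

Step 2 — sample covariance matrix, S[i,j] = (1/(n-1)) · Σ_k (x_{k,i} - mean_i) · (x_{k,j} - mean_j), divisor n-1 = 3:
  S[A,A] = ((0.5)·(0.5) + (-2.5)·(-2.5) + (-0.5)·(-0.5) + (2.5)·(2.5)) / 3 = 13/3 = 4.3333
  S[A,B] = ((0.5)·(0) + (-2.5)·(3) + (-0.5)·(-3) + (2.5)·(0)) / 3 = -6/3 = -2
  S[B,B] = ((0)·(0) + (3)·(3) + (-3)·(-3) + (0)·(0)) / 3 = 18/3 = 6
  S = [[4.3333, -2],
 [-2, 6]].

Step 3 — invert S. det(S) = 4.3333·6 - (-2)² = 22.
  S^{-1} = (1/det) · [[d, -b], [-b, a]] = [[0.2727, 0.0909],
 [0.0909, 0.197]].

Step 4 — quadratic form (x̄ - mu_0)^T · S^{-1} · (x̄ - mu_0):
  S^{-1} · (x̄ - mu_0) = (0.1364, 0.5455),
  (x̄ - mu_0)^T · [...] = (-0.5)·(0.1364) + (3)·(0.5455) = 1.5682.

Step 5 — scale by n: T² = 4 · 1.5682 = 6.2727.

T² ≈ 6.2727


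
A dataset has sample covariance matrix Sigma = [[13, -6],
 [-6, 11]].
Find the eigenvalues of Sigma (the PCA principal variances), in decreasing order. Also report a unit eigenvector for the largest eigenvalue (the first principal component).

Step 1 — characteristic polynomial of 2×2 Sigma:
  det(Sigma - λI) = λ² - trace · λ + det = 0.
  trace = 13 + 11 = 24, det = 13·11 - (-6)² = 107.
Step 2 — discriminant:
  Δ = trace² - 4·det = 576 - 428 = 148.
Step 3 — eigenvalues:
  λ = (trace ± √Δ)/2 = (24 ± 12.1655)/2,
  λ_1 = 18.0828,  λ_2 = 5.9172.

Step 4 — unit eigenvector for λ_1: solve (Sigma - λ_1 I)v = 0. First row:
  (13 - 18.0828)·v_x + (-6)·v_y = 0, i.e. (-5.0828)·v_x + (-6)·v_y = 0,
  so v ∝ (b, λ_1 - a) = (-6, 5.0828); multiply by -1 so the first entry is positive: u = (6, -5.0828).
  ||u|| = √((6)² + (-5.0828)²) = √(61.8345) ≈ 7.8635,
  v_1 = u/||u|| ≈ (0.763, -0.6464) (||v_1|| = 1).

λ_1 = 18.0828,  λ_2 = 5.9172;  v_1 ≈ (0.763, -0.6464)


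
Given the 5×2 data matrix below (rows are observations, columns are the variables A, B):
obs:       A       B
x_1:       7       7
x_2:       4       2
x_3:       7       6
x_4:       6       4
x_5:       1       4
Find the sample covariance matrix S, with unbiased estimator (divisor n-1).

Step 1 — column means:
  mean(A) = (7 + 4 + 7 + 6 + 1) / 5 = 25/5 = 5
  mean(B) = (7 + 2 + 6 + 4 + 4) / 5 = 23/5 = 4.6

Step 2 — sample covariance S[i,j] = (1/(n-1)) · Σ_k (x_{k,i} - mean_i) · (x_{k,j} - mean_j), with n-1 = 4.
  S[A,A] = ((2)·(2) + (-1)·(-1) + (2)·(2) + (1)·(1) + (-4)·(-4)) / 4 = 26/4 = 6.5
  S[A,B] = ((2)·(2.4) + (-1)·(-2.6) + (2)·(1.4) + (1)·(-0.6) + (-4)·(-0.6)) / 4 = 12/4 = 3
  S[B,B] = ((2.4)·(2.4) + (-2.6)·(-2.6) + (1.4)·(1.4) + (-0.6)·(-0.6) + (-0.6)·(-0.6)) / 4 = 15.2/4 = 3.8

S is symmetric (S[j,i] = S[i,j]). Assembling:

S = [[6.5, 3],
 [3, 3.8]]


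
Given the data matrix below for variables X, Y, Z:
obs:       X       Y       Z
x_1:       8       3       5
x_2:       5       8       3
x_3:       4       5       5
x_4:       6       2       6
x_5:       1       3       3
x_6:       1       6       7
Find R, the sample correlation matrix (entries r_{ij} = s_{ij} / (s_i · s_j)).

Step 1 — column means:
  mean(X) = (8 + 5 + 4 + 6 + 1 + 1) / 6 = 25/6 = 4.1667
  mean(Y) = (3 + 8 + 5 + 2 + 3 + 6) / 6 = 27/6 = 4.5
  mean(Z) = (5 + 3 + 5 + 6 + 3 + 7) / 6 = 29/6 = 4.8333

Step 2 — sample variances and covariances s[i,j] = (1/(n-1)) · Σ_k (x_{k,i} - mean_i) · (x_{k,j} - mean_j), with n-1 = 5:
  s[X,X] = ((3.8333)·(3.8333) + (0.8333)·(0.8333) + (-0.1667)·(-0.1667) + (1.8333)·(1.8333) + (-3.1667)·(-3.1667) + (-3.1667)·(-3.1667)) / 5 = 38.8333/5 = 7.7667
  s[X,Y] = ((3.8333)·(-1.5) + (0.8333)·(3.5) + (-0.1667)·(0.5) + (1.8333)·(-2.5) + (-3.1667)·(-1.5) + (-3.1667)·(1.5)) / 5 = -7.5/5 = -1.5
  s[X,Z] = ((3.8333)·(0.1667) + (0.8333)·(-1.8333) + (-0.1667)·(0.1667) + (1.8333)·(1.1667) + (-3.1667)·(-1.8333) + (-3.1667)·(2.1667)) / 5 = 0.1667/5 = 0.0333
  s[Y,Y] = ((-1.5)·(-1.5) + (3.5)·(3.5) + (0.5)·(0.5) + (-2.5)·(-2.5) + (-1.5)·(-1.5) + (1.5)·(1.5)) / 5 = 25.5/5 = 5.1
  s[Y,Z] = ((-1.5)·(0.1667) + (3.5)·(-1.8333) + (0.5)·(0.1667) + (-2.5)·(1.1667) + (-1.5)·(-1.8333) + (1.5)·(2.1667)) / 5 = -3.5/5 = -0.7
  s[Z,Z] = ((0.1667)·(0.1667) + (-1.8333)·(-1.8333) + (0.1667)·(0.1667) + (1.1667)·(1.1667) + (-1.8333)·(-1.8333) + (2.1667)·(2.1667)) / 5 = 12.8333/5 = 2.5667
  Sample standard deviations s_i = √(s[i,i]):
  s(X) = √(7.7667) = 2.7869
  s(Y) = √(5.1) = 2.2583
  s(Z) = √(2.5667) = 1.6021

Step 3 — r_{ij} = s_{ij} / (s_i · s_j):
  r[X,X] = 1 (diagonal).
  r[X,Y] = -1.5 / (2.7869 · 2.2583) = -1.5 / 6.2936 = -0.2383
  r[X,Z] = 0.0333 / (2.7869 · 1.6021) = 0.0333 / 4.4648 = 0.0075
  r[Y,Y] = 1 (diagonal).
  r[Y,Z] = -0.7 / (2.2583 · 1.6021) = -0.7 / 3.618 = -0.1935
  r[Z,Z] = 1 (diagonal).

R is symmetric with unit diagonal. Assembling:

R = [[1, -0.2383, 0.0075],
 [-0.2383, 1, -0.1935],
 [0.0075, -0.1935, 1]]


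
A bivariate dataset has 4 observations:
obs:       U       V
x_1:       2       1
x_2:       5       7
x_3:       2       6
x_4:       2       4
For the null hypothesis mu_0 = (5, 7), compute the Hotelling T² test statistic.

Step 1 — sample mean vector:
  mean(U) = (2 + 5 + 2 + 2) / 4 = 11/4 = 2.75
  mean(V) = (1 + 7 + 6 + 4) / 4 = 18/4 = 4.5
  x̄ = (2.75, 4.5),  deviation x̄ - mu_0 = (2.75, 4.5) - (5, 7) = (-2.25, -2.5).

Step 2 — sample covariance matrix, S[i,j] = (1/(n-1)) · Σ_k (x_{k,i} - mean_i) · (x_{k,j} - mean_j), divisor n-1 = 3:
  S[U,U] = ((-0.75)·(-0.75) + (2.25)·(2.25) + (-0.75)·(-0.75) + (-0.75)·(-0.75)) / 3 = 6.75/3 = 2.25
  S[U,V] = ((-0.75)·(-3.5) + (2.25)·(2.5) + (-0.75)·(1.5) + (-0.75)·(-0.5)) / 3 = 7.5/3 = 2.5
  S[V,V] = ((-3.5)·(-3.5) + (2.5)·(2.5) + (1.5)·(1.5) + (-0.5)·(-0.5)) / 3 = 21/3 = 7
  S = [[2.25, 2.5],
 [2.5, 7]].

Step 3 — invert S. det(S) = 2.25·7 - (2.5)² = 9.5.
  S^{-1} = (1/det) · [[d, -b], [-b, a]] = [[0.7368, -0.2632],
 [-0.2632, 0.2368]].

Step 4 — quadratic form (x̄ - mu_0)^T · S^{-1} · (x̄ - mu_0):
  S^{-1} · (x̄ - mu_0) = (-1, 0),
  (x̄ - mu_0)^T · [...] = (-2.25)·(-1) + (-2.5)·(0) = 2.25.

Step 5 — scale by n: T² = 4 · 2.25 = 9.

T² ≈ 9


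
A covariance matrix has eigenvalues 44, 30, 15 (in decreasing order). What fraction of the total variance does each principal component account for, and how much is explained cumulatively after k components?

Step 1 — total variance = trace(Sigma) = Σ λ_i = 44 + 30 + 15 = 89.

Step 2 — fraction explained by component i = λ_i / Σ λ:
  PC1: 44/89 = 0.4944
  PC2: 30/89 = 0.3371
  PC3: 15/89 = 0.1685

Step 3 — cumulative fraction after k components = (λ_1 + ... + λ_k) / Σ λ:
  k = 1: 44/89 = 0.4944
  k = 2: (44 + 30)/89 = 74/89 = 0.8315
  k = 3: (44 + 30 + 15)/89 = 89/89 = 1

Summary (fraction, with percent):

explained: PC1 0.4944 (49.44%), PC2 0.3371 (33.71%), PC3 0.1685 (16.85%);  cumulative: 0.4944, 0.8315, 1


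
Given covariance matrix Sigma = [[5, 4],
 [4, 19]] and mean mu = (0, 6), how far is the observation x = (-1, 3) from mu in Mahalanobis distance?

Step 1 — centre the observation: (x - mu) = (-1, -3).

Step 2 — invert Sigma. det(Sigma) = 5·19 - (4)² = 79.
  Sigma^{-1} = (1/det) · [[d, -b], [-b, a]] = [[0.2405, -0.0506],
 [-0.0506, 0.0633]].

Step 3 — form the quadratic (x - mu)^T · Sigma^{-1} · (x - mu):
  Sigma^{-1} · (x - mu) = (-0.0886, -0.1392).
  (x - mu)^T · [Sigma^{-1} · (x - mu)] = (-1)·(-0.0886) + (-3)·(-0.1392) = 0.5063.

Step 4 — take square root: d = √(0.5063) ≈ 0.7116.

d(x, mu) = √(0.5063) ≈ 0.7116


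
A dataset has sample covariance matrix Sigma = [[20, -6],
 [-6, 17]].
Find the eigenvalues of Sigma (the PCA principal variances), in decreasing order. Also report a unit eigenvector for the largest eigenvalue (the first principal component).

Step 1 — characteristic polynomial of 2×2 Sigma:
  det(Sigma - λI) = λ² - trace · λ + det = 0.
  trace = 20 + 17 = 37, det = 20·17 - (-6)² = 304.
Step 2 — discriminant:
  Δ = trace² - 4·det = 1369 - 1216 = 153.
Step 3 — eigenvalues:
  λ = (trace ± √Δ)/2 = (37 ± 12.3693)/2,
  λ_1 = 24.6847,  λ_2 = 12.3153.

Step 4 — unit eigenvector for λ_1: solve (Sigma - λ_1 I)v = 0. First row:
  (20 - 24.6847)·v_x + (-6)·v_y = 0, i.e. (-4.6847)·v_x + (-6)·v_y = 0,
  so v ∝ (b, λ_1 - a) = (-6, 4.6847); multiply by -1 so the first entry is positive: u = (6, -4.6847).
  ||u|| = √((6)² + (-4.6847)²) = √(57.946) ≈ 7.6122,
  v_1 = u/||u|| ≈ (0.7882, -0.6154) (||v_1|| = 1).

λ_1 = 24.6847,  λ_2 = 12.3153;  v_1 ≈ (0.7882, -0.6154)


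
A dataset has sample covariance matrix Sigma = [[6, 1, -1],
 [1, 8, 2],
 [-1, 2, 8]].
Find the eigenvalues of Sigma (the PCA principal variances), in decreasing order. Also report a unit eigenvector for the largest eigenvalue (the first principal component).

Step 1 — characteristic polynomial p(λ) = det(λI - Sigma) = λ³ - tr·λ² + c_1·λ - det, where tr = trace, c_1 = sum of the principal 2×2 minors, det = det(Sigma):
  tr = 6 + 8 + 8 = 22,
  c_1 = (6·8 - (1)²) + (6·8 - (-1)²) + (8·8 - (2)²) = 47 + 47 + 60 = 154,
  det = 6·(8·8 - (2)²) - (1)·((1)·8 - (2)·(-1)) + (-1)·((1)·(2) - 8·(-1)) = 6·(60) - (1)·(10) + (-1)·(10) = 340.
  So p(λ) = λ³ - 22λ² + 154λ - 340.
Step 2 — look for an integer root (rational root theorem: any rational root is an integer divisor of 340). Testing λ = 10:
  p(10) = 1000 - 2200 + 1540 - 340 = 0  ✓
  Dividing out (λ - 10): p(λ) = (λ - 10)(λ² - 12λ + 34).
Step 3 — remaining eigenvalues from the quadratic λ² - 12λ + 34 = 0:
  Δ = 12² - 4·34 = 144 - 136 = 8,  λ = (12 ± √8)/2 = (12 ± 2.8284)/2 ≈ 7.4142 or 4.5858.
  Sorted: λ_1 = 10,  λ_2 = 7.4142,  λ_3 = 4.5858  (check: sum = 22 = tr ✓).

Step 4 — unit eigenvector for λ_1 = 10: v spans the null space of (Sigma - λ_1 I), whose rows are
  r_1 = (-4, 1, -1),  r_2 = (1, -2, 2),  r_3 = (-1, 2, -2).
  v is orthogonal to every row, so take v ∝ r_1 × r_2 = ((1)·(2) - (-1)·(-2), (-1)·(1) - (-4)·(2), (-4)·(-2) - (1)·(1)) = (0, 7, 7).
  Rescale (divide by 7): u = (0, 1, 1).
  ||u|| = √((0)² + (1)² + (1)²) = √(2) ≈ 1.4142,  v_1 = u/||u|| ≈ (0, 0.7071, 0.7071) (||v_1|| = 1).

λ_1 = 10,  λ_2 = 7.4142,  λ_3 = 4.5858;  v_1 ≈ (0, 0.7071, 0.7071)


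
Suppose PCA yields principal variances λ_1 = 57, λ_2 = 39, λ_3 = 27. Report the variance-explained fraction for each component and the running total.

Step 1 — total variance = trace(Sigma) = Σ λ_i = 57 + 39 + 27 = 123.

Step 2 — fraction explained by component i = λ_i / Σ λ:
  PC1: 57/123 = 0.4634
  PC2: 39/123 = 0.3171
  PC3: 27/123 = 0.2195

Step 3 — cumulative fraction after k components = (λ_1 + ... + λ_k) / Σ λ:
  k = 1: 57/123 = 0.4634
  k = 2: (57 + 39)/123 = 96/123 = 0.7805
  k = 3: (57 + 39 + 27)/123 = 123/123 = 1

Summary (fraction, with percent):

explained: PC1 0.4634 (46.34%), PC2 0.3171 (31.71%), PC3 0.2195 (21.95%);  cumulative: 0.4634, 0.7805, 1
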